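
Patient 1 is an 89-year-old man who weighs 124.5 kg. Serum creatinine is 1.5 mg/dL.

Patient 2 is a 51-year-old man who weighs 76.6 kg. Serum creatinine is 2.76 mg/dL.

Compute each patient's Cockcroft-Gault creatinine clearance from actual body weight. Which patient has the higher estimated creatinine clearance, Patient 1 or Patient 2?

Patient 1: CrCl = (140 − 89) × 124.5 / (72 × 1.5) = 6349.5 / 108.00 ≈ 58.8 mL/min
Patient 2: CrCl = (140 − 51) × 76.6 / (72 × 2.76) = 6817.4 / 198.72 ≈ 34.3 mL/min
58.8 vs 34.3 mL/min → Patient 1 is higher.

Patient 1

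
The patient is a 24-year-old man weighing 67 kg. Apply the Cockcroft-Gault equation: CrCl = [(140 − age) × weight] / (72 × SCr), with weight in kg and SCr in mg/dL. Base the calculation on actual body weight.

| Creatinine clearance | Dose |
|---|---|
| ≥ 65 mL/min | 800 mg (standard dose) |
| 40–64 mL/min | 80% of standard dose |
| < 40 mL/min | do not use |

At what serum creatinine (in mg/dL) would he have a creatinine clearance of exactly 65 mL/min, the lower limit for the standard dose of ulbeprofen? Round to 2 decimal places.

1.66 mg/dL

Standard dose requires CrCl ≥ 65 mL/min.
Set (140 − 24) × 67 / (72 × SCr) = 65
SCr = (140 − 24) × 67 / (72 × 65) = 1.661 mg/dL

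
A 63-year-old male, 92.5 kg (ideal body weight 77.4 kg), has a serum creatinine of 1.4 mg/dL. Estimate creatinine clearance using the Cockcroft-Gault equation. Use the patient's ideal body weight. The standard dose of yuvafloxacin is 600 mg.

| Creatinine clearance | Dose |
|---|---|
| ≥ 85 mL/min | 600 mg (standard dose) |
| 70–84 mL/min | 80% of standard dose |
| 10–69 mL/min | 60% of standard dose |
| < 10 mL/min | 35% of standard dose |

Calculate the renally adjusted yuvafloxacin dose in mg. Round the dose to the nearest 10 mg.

360 mg

CrCl = (140 − 63) × 77.4 / (72 × 1.4) = 5959.8 / 100.80 ≈ 59.1 mL/min
CrCl ≈ 59 mL/min → bracket 10–69 mL/min.
60% of 600 mg = 360 mg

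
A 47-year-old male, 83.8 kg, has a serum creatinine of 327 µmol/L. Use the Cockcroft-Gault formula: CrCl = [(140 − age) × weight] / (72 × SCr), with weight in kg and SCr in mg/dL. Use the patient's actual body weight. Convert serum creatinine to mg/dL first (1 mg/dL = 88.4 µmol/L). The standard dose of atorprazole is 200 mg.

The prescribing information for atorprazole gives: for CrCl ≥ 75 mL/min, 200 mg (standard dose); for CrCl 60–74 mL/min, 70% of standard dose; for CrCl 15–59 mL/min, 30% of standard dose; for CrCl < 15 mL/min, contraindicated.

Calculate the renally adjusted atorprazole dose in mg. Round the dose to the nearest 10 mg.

60 mg

SCr = 327 / 88.4 = 3.699 mg/dL
CrCl = (140 − 47) × 83.8 / (72 × 3.699) = 7793.4 / 266.33 ≈ 29.3 mL/min
CrCl ≈ 29 mL/min → bracket 15–59 mL/min.
30% of 200 mg = 60 mg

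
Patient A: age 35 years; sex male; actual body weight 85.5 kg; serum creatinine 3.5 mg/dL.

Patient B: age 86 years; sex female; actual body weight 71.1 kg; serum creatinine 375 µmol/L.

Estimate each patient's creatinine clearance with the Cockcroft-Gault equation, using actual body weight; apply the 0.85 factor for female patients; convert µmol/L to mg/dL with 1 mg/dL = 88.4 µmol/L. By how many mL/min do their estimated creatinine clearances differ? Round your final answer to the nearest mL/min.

Patient A: CrCl = (140 − 35) × 85.5 / (72 × 3.5) = 8977.5 / 252.00 ≈ 35.6 mL/min
Patient B: SCr = 375 / 88.4 = 4.242 mg/dL
Patient B: CrCl = (140 − 86) × 71.1 / (72 × 4.242) × 0.85 = 3839.4 / 305.42 × 0.85 ≈ 10.7 mL/min
|35.6 − 10.7| = 24.9 mL/min

25 mL/min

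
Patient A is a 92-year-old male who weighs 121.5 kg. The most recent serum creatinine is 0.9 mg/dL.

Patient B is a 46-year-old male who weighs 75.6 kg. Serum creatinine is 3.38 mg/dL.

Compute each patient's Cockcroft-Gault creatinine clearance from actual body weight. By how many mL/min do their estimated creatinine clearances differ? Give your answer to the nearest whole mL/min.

61 mL/min

Patient A: CrCl = (140 − 92) × 121.5 / (72 × 0.9) = 5832.0 / 64.80 ≈ 90.0 mL/min
Patient B: CrCl = (140 − 46) × 75.6 / (72 × 3.38) = 7106.4 / 243.36 ≈ 29.2 mL/min
|90.0 − 29.2| = 60.8 mL/min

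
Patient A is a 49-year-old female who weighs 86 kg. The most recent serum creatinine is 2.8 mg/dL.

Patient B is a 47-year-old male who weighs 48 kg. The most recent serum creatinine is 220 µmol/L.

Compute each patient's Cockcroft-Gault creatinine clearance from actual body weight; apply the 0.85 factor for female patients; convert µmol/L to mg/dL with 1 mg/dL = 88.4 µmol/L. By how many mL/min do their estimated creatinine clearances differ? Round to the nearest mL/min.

Patient A: CrCl = (140 − 49) × 86 / (72 × 2.8) × 0.85 = 7826.0 / 201.60 × 0.85 ≈ 33.0 mL/min
Patient B: SCr = 220 / 88.4 = 2.489 mg/dL
Patient B: CrCl = (140 − 47) × 48 / (72 × 2.489) = 4464.0 / 179.21 ≈ 24.9 mL/min
|33.0 − 24.9| = 8.1 mL/min

8 mL/min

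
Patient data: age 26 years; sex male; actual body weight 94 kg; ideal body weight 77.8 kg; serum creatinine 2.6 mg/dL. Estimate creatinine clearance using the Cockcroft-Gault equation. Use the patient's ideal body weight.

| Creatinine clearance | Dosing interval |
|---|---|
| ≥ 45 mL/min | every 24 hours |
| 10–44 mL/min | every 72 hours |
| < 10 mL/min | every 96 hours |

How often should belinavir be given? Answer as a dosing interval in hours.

every 24 hours

CrCl = (140 − 26) × 77.8 / (72 × 2.6) = 8869.2 / 187.20 ≈ 47.4 mL/min
CrCl ≈ 47 mL/min → bracket ≥ 45 mL/min → every 24 hours.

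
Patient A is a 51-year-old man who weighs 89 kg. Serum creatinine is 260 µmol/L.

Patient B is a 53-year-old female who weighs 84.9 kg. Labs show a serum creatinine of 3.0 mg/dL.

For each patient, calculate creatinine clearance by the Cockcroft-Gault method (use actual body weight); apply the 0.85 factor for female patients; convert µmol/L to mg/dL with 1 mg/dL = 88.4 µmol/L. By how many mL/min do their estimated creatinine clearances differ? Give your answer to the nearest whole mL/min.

8 mL/min

Patient A: SCr = 260 / 88.4 = 2.941 mg/dL
Patient A: CrCl = (140 − 51) × 89 / (72 × 2.941) = 7921.0 / 211.75 ≈ 37.4 mL/min
Patient B: CrCl = (140 − 53) × 84.9 / (72 × 3) × 0.85 = 7386.3 / 216.00 × 0.85 ≈ 29.1 mL/min
|37.4 − 29.1| = 8.3 mL/min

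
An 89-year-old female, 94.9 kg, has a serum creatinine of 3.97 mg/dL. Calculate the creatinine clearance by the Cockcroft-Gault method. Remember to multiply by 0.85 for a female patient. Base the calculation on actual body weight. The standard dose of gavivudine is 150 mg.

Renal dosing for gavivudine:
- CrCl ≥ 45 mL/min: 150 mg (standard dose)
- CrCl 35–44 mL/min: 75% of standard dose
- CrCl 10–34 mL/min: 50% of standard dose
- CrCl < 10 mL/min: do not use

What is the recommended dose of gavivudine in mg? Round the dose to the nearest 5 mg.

75 mg

CrCl = (140 − 89) × 94.9 / (72 × 3.97) × 0.85 = 4839.9 / 285.84 × 0.85 ≈ 14.4 mL/min
CrCl ≈ 14 mL/min → bracket 10–34 mL/min.
50% of 150 mg = 75 mg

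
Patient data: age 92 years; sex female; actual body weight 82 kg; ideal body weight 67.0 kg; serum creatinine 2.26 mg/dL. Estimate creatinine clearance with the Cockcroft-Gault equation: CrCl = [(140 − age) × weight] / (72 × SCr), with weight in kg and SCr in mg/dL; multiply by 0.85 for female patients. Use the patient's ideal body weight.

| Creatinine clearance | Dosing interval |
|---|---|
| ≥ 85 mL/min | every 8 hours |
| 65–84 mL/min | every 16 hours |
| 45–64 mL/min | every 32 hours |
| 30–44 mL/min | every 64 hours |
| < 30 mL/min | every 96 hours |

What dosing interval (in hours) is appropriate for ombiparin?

CrCl = (140 − 92) × 67 / (72 × 2.26) × 0.85 = 3216.0 / 162.72 × 0.85 ≈ 16.8 mL/min
CrCl ≈ 17 mL/min → bracket < 30 mL/min → every 96 hours.

every 96 hours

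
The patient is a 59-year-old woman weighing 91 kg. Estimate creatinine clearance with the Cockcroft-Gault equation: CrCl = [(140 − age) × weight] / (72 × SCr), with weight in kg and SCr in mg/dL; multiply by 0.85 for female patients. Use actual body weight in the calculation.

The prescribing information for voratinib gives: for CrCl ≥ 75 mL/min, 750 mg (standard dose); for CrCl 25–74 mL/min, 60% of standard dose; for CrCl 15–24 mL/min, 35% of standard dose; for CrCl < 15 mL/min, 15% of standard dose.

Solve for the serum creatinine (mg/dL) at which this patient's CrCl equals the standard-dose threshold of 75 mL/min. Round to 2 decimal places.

1.16 mg/dL

Standard dose requires CrCl ≥ 75 mL/min.
Set (140 − 59) × 91 × 0.85 / (72 × SCr) = 75
SCr = (140 − 59) × 91 × 0.85 / (72 × 75) = 1.160 mg/dL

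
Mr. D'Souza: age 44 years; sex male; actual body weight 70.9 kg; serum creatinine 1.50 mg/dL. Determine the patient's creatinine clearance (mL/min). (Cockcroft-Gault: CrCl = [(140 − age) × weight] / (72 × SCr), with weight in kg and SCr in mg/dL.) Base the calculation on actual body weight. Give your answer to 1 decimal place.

CrCl = (140 − 44) × 70.9 / (72 × 1.5) = 6806.4 / 108.00 ≈ 63.0 mL/min

63.0 mL/min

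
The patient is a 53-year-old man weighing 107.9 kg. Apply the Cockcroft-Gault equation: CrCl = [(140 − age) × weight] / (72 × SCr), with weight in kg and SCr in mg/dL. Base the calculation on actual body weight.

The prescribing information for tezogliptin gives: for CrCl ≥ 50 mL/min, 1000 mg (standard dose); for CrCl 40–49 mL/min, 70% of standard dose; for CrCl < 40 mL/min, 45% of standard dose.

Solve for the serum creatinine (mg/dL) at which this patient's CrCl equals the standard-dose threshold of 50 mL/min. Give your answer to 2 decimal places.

Standard dose requires CrCl ≥ 50 mL/min.
Set (140 − 53) × 107.9 / (72 × SCr) = 50
SCr = (140 − 53) × 107.9 / (72 × 50) = 2.608 mg/dL

2.61 mg/dL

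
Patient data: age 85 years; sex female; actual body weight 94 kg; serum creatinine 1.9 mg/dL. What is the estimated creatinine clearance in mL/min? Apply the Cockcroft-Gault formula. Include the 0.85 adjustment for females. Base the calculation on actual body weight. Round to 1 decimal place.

CrCl = (140 − 85) × 94 / (72 × 1.9) × 0.85 = 5170.0 / 136.80 × 0.85 ≈ 32.1 mL/min

32.1 mL/min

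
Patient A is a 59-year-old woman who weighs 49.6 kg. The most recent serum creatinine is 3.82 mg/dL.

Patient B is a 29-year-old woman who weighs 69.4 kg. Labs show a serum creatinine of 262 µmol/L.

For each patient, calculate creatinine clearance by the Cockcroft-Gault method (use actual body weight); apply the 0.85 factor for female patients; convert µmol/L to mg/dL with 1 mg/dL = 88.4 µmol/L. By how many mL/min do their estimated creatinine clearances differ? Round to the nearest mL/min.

Patient A: CrCl = (140 − 59) × 49.6 / (72 × 3.82) × 0.85 = 4017.6 / 275.04 × 0.85 ≈ 12.4 mL/min
Patient B: SCr = 262 / 88.4 = 2.964 mg/dL
Patient B: CrCl = (140 − 29) × 69.4 / (72 × 2.964) × 0.85 = 7703.4 / 213.41 × 0.85 ≈ 30.7 mL/min
|12.4 − 30.7| = 18.3 mL/min

18 mL/min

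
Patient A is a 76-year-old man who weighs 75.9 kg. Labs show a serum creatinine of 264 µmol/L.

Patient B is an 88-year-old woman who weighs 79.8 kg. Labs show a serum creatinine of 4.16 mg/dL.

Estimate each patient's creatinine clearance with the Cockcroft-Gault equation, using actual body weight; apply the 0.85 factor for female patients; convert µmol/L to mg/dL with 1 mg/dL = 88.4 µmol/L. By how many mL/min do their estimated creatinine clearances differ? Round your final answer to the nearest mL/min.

Patient A: SCr = 264 / 88.4 = 2.986 mg/dL
Patient A: CrCl = (140 − 76) × 75.9 / (72 × 2.986) = 4857.6 / 214.99 ≈ 22.6 mL/min
Patient B: CrCl = (140 − 88) × 79.8 / (72 × 4.16) × 0.85 = 4149.6 / 299.52 × 0.85 ≈ 11.8 mL/min
|22.6 − 11.8| = 10.8 mL/min

11 mL/min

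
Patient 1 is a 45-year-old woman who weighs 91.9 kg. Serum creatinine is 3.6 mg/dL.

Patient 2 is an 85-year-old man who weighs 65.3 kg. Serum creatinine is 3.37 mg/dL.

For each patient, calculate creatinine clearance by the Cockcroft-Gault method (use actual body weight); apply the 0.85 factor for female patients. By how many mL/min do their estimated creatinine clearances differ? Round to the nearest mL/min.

Patient 1: CrCl = (140 − 45) × 91.9 / (72 × 3.6) × 0.85 = 8730.5 / 259.20 × 0.85 ≈ 28.6 mL/min
Patient 2: CrCl = (140 − 85) × 65.3 / (72 × 3.37) = 3591.5 / 242.64 ≈ 14.8 mL/min
|28.6 − 14.8| = 13.8 mL/min

14 mL/min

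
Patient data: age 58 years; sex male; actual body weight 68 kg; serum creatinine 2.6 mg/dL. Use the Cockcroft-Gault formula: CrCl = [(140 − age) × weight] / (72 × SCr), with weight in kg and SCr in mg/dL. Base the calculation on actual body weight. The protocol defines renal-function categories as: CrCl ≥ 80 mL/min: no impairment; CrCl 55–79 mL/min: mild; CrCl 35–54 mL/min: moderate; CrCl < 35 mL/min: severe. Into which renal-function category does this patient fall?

severe

CrCl = (140 − 58) × 68 / (72 × 2.6) = 5576.0 / 187.20 ≈ 29.8 mL/min
30 mL/min falls in the 'severe' range.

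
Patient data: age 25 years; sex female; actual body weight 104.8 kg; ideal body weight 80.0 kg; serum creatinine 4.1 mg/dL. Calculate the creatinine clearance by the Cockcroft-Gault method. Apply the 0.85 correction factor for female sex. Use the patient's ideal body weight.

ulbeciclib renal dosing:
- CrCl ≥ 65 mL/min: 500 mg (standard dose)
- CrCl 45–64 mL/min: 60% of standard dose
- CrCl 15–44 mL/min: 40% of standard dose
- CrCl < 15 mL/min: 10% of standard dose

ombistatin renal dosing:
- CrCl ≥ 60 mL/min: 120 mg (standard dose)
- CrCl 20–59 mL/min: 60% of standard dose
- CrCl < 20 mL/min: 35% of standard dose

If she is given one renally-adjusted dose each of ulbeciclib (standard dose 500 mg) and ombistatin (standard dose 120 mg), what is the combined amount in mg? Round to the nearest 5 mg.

CrCl = (140 − 25) × 80 / (72 × 4.1) × 0.85 = 9200.0 / 295.20 × 0.85 ≈ 26.5 mL/min
CrCl ≈ 26 mL/min.
ulbeciclib: 15–44 mL/min → 40% of 500 mg = 200 mg.
ombistatin: 20–59 mL/min → 60% of 120 mg = 72 mg.
Total = 200 + 72 = 272 mg.

270 mg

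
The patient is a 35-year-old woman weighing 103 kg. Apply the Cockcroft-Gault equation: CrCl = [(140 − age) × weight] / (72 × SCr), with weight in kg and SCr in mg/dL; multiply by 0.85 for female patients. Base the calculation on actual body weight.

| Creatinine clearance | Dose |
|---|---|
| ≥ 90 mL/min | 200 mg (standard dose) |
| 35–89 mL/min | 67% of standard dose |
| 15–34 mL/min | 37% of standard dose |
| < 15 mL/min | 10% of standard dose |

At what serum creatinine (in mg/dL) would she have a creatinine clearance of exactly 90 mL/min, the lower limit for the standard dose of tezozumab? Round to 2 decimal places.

Standard dose requires CrCl ≥ 90 mL/min.
Set (140 − 35) × 103 × 0.85 / (72 × SCr) = 90
SCr = (140 − 35) × 103 × 0.85 / (72 × 90) = 1.419 mg/dL

1.42 mg/dL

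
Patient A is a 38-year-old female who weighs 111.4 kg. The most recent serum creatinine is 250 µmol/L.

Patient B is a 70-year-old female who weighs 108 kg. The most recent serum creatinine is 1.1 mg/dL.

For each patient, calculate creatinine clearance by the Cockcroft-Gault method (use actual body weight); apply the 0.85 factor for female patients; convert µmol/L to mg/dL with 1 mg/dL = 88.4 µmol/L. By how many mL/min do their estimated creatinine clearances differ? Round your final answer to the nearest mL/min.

Patient A: SCr = 250 / 88.4 = 2.828 mg/dL
Patient A: CrCl = (140 − 38) × 111.4 / (72 × 2.828) × 0.85 = 11362.8 / 203.62 × 0.85 ≈ 47.4 mL/min
Patient B: CrCl = (140 − 70) × 108 / (72 × 1.1) × 0.85 = 7560.0 / 79.20 × 0.85 ≈ 81.1 mL/min
|47.4 − 81.1| = 33.7 mL/min

34 mL/min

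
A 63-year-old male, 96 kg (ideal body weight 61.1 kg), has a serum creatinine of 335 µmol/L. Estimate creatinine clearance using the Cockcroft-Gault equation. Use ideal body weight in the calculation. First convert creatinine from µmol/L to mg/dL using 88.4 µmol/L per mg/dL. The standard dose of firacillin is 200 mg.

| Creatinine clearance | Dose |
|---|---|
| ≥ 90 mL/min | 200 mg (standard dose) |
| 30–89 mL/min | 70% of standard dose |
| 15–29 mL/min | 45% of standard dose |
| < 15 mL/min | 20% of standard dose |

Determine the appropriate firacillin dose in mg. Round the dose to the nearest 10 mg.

SCr = 335 / 88.4 = 3.79 mg/dL
CrCl = (140 − 63) × 61.1 / (72 × 3.79) = 4704.7 / 272.88 ≈ 17.2 mL/min
CrCl ≈ 17 mL/min → bracket 15–29 mL/min.
45% of 200 mg = 90 mg

90 mg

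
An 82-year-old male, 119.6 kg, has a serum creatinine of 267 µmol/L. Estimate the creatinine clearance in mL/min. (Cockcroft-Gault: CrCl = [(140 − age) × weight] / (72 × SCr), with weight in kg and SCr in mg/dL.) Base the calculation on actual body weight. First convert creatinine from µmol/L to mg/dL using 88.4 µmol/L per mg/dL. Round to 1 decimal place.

31.9 mL/min

SCr = 267 / 88.4 = 3.02 mg/dL
CrCl = (140 − 82) × 119.6 / (72 × 3.02) = 6936.8 / 217.44 ≈ 31.9 mL/min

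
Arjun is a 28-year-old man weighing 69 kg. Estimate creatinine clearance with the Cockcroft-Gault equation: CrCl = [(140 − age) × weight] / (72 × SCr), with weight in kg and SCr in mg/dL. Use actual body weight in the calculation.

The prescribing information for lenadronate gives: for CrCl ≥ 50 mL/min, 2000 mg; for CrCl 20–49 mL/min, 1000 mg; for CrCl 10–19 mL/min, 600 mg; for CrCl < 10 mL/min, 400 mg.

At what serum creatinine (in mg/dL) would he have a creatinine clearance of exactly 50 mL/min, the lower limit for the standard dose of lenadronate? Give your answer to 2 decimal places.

2.15 mg/dL

Standard dose requires CrCl ≥ 50 mL/min.
Set (140 − 28) × 69 / (72 × SCr) = 50
SCr = (140 − 28) × 69 / (72 × 50) = 2.147 mg/dL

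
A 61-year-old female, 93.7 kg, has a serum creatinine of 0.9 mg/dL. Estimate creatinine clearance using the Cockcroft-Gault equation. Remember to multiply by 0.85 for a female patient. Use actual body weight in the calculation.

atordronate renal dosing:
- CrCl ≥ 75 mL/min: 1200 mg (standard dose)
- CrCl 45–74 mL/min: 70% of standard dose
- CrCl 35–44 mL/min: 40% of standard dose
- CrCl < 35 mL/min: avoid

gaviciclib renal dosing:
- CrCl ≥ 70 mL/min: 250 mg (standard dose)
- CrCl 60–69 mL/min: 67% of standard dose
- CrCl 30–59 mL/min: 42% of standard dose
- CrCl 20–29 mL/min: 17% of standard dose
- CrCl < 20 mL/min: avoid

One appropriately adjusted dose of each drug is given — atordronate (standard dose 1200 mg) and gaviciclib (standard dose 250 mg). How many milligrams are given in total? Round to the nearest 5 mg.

CrCl = (140 − 61) × 93.7 / (72 × 0.9) × 0.85 = 7402.3 / 64.80 × 0.85 ≈ 97.1 mL/min
CrCl ≈ 97 mL/min.
atordronate: ≥ 75 mL/min → 100% of 1200 mg = 1200 mg.
gaviciclib: ≥ 70 mL/min → 100% of 250 mg = 250 mg.
Total = 1200 + 250 = 1450 mg.

1450 mg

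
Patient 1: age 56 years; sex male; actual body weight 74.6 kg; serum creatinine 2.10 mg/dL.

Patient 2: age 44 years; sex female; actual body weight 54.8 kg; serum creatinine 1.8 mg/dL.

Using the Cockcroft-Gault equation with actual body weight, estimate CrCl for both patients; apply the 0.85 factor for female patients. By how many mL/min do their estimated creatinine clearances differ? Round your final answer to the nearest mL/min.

7 mL/min

Patient 1: CrCl = (140 − 56) × 74.6 / (72 × 2.1) = 6266.4 / 151.20 ≈ 41.4 mL/min
Patient 2: CrCl = (140 − 44) × 54.8 / (72 × 1.8) × 0.85 = 5260.8 / 129.60 × 0.85 ≈ 34.5 mL/min
|41.4 − 34.5| = 6.9 mL/min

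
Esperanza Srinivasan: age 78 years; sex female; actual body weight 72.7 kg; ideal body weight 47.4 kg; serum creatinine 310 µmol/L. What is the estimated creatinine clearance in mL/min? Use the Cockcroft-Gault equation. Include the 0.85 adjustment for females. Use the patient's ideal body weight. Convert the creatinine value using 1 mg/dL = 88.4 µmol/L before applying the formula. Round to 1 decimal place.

9.9 mL/min

SCr = 310 / 88.4 = 3.507 mg/dL
CrCl = (140 − 78) × 47.4 / (72 × 3.507) × 0.85 = 2938.8 / 252.50 × 0.85 ≈ 9.9 mL/min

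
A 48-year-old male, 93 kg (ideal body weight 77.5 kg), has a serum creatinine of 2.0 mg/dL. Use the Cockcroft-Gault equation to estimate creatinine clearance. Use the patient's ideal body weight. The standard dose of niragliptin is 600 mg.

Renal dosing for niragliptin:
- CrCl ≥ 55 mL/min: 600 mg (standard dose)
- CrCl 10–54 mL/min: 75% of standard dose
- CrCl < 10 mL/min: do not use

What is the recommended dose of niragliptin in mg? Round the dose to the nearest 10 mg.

450 mg

CrCl = (140 − 48) × 77.5 / (72 × 2) = 7130.0 / 144.00 ≈ 49.5 mL/min
CrCl ≈ 50 mL/min → bracket 10–54 mL/min.
75% of 600 mg = 450 mg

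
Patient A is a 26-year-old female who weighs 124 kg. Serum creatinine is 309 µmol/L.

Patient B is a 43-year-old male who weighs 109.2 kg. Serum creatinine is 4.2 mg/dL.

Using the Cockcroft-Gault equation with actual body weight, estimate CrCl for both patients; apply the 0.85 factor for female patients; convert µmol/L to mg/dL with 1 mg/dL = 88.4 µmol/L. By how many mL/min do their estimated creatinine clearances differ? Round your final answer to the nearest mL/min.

13 mL/min

Patient A: SCr = 309 / 88.4 = 3.495 mg/dL
Patient A: CrCl = (140 − 26) × 124 / (72 × 3.495) × 0.85 = 14136.0 / 251.64 × 0.85 ≈ 47.7 mL/min
Patient B: CrCl = (140 − 43) × 109.2 / (72 × 4.2) = 10592.4 / 302.40 ≈ 35.0 mL/min
|47.7 − 35.0| = 12.7 mL/min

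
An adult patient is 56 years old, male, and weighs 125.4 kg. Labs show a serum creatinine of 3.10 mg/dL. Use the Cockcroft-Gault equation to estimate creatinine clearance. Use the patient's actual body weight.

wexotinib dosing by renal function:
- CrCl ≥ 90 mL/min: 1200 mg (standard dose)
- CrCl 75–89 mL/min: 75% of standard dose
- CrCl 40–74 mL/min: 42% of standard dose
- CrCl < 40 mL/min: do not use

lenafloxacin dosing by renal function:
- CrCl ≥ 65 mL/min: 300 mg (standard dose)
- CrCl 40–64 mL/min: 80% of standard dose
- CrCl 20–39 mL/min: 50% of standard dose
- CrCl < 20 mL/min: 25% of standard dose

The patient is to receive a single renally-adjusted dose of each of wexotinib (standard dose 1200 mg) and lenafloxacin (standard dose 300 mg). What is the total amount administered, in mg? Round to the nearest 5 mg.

CrCl = (140 − 56) × 125.4 / (72 × 3.1) = 10533.6 / 223.20 ≈ 47.2 mL/min
CrCl ≈ 47 mL/min.
wexotinib: 40–74 mL/min → 42% of 1200 mg = 504 mg.
lenafloxacin: 40–64 mL/min → 80% of 300 mg = 240 mg.
Total = 504 + 240 = 744 mg.

745 mg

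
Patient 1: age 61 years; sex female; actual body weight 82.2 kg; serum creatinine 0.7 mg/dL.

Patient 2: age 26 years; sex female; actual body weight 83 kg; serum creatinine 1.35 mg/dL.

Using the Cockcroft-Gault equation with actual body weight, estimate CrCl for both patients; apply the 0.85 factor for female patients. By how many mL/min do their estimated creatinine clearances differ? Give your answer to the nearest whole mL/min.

Patient 1: CrCl = (140 − 61) × 82.2 / (72 × 0.7) × 0.85 = 6493.8 / 50.40 × 0.85 ≈ 109.5 mL/min
Patient 2: CrCl = (140 − 26) × 83 / (72 × 1.35) × 0.85 = 9462.0 / 97.20 × 0.85 ≈ 82.7 mL/min
|109.5 − 82.7| = 26.8 mL/min

27 mL/min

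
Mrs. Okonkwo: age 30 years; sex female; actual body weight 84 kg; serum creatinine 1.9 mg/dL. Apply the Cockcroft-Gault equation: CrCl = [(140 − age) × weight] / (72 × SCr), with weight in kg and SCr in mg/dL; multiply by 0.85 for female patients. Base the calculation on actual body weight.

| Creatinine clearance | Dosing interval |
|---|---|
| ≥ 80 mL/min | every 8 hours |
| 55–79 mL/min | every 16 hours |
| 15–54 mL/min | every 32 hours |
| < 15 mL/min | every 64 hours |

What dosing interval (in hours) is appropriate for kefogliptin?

every 16 hours

CrCl = (140 − 30) × 84 / (72 × 1.9) × 0.85 = 9240.0 / 136.80 × 0.85 ≈ 57.4 mL/min
CrCl ≈ 57 mL/min → bracket 55–79 mL/min → every 16 hours.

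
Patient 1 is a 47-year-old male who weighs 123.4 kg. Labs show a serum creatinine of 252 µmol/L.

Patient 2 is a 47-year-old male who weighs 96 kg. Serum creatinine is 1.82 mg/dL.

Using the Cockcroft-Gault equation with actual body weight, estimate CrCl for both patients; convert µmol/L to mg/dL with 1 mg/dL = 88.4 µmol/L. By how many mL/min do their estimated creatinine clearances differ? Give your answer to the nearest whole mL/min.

12 mL/min

Patient 1: SCr = 252 / 88.4 = 2.851 mg/dL
Patient 1: CrCl = (140 − 47) × 123.4 / (72 × 2.851) = 11476.2 / 205.27 ≈ 55.9 mL/min
Patient 2: CrCl = (140 − 47) × 96 / (72 × 1.82) = 8928.0 / 131.04 ≈ 68.1 mL/min
|55.9 − 68.1| = 12.2 mL/min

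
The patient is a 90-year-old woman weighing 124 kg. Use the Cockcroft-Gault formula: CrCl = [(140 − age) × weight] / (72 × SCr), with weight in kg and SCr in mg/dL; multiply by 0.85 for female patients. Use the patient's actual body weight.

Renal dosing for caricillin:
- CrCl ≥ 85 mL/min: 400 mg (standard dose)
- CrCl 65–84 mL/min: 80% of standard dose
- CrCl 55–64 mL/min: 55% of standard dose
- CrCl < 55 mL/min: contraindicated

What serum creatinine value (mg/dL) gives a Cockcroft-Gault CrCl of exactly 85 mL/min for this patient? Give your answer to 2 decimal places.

0.86 mg/dL

Standard dose requires CrCl ≥ 85 mL/min.
Set (140 − 90) × 124 × 0.85 / (72 × SCr) = 85
SCr = (140 − 90) × 124 × 0.85 / (72 × 85) = 0.861 mg/dL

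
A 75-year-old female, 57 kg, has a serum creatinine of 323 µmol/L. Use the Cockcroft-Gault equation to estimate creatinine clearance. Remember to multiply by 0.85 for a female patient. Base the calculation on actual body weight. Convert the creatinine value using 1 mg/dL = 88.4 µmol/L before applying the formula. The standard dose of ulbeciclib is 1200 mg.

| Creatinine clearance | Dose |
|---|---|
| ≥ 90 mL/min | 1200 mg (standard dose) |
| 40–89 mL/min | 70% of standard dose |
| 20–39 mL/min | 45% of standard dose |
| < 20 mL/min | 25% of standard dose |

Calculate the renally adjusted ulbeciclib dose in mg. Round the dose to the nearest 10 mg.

SCr = 323 / 88.4 = 3.654 mg/dL
CrCl = (140 − 75) × 57 / (72 × 3.654) × 0.85 = 3705.0 / 263.09 × 0.85 ≈ 12.0 mL/min
CrCl ≈ 12 mL/min → bracket < 20 mL/min.
25% of 1200 mg = 300 mg

300 mg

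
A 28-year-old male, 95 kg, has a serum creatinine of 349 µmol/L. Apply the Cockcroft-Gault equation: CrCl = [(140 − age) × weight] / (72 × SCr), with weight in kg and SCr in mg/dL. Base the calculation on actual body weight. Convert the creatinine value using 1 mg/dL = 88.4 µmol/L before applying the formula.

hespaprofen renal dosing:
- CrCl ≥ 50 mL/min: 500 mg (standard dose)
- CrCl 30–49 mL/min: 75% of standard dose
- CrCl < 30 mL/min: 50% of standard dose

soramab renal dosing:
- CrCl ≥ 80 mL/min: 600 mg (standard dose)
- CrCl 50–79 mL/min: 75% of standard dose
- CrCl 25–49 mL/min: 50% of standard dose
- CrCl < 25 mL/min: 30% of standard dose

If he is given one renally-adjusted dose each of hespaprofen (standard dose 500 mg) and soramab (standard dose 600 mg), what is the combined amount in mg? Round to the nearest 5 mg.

675 mg

SCr = 349 / 88.4 = 3.948 mg/dL
CrCl = (140 − 28) × 95 / (72 × 3.948) = 10640.0 / 284.26 ≈ 37.4 mL/min
CrCl ≈ 37 mL/min.
hespaprofen: 30–49 mL/min → 75% of 500 mg = 375 mg.
soramab: 25–49 mL/min → 50% of 600 mg = 300 mg.
Total = 375 + 300 = 675 mg.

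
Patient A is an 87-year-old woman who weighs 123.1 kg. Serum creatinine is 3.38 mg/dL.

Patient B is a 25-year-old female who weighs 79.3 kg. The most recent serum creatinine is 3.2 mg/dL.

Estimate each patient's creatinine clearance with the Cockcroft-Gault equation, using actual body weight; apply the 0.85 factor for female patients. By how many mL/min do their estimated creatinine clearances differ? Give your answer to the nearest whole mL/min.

11 mL/min

Patient A: CrCl = (140 − 87) × 123.1 / (72 × 3.38) × 0.85 = 6524.3 / 243.36 × 0.85 ≈ 22.8 mL/min
Patient B: CrCl = (140 − 25) × 79.3 / (72 × 3.2) × 0.85 = 9119.5 / 230.40 × 0.85 ≈ 33.6 mL/min
|22.8 − 33.6| = 10.8 mL/min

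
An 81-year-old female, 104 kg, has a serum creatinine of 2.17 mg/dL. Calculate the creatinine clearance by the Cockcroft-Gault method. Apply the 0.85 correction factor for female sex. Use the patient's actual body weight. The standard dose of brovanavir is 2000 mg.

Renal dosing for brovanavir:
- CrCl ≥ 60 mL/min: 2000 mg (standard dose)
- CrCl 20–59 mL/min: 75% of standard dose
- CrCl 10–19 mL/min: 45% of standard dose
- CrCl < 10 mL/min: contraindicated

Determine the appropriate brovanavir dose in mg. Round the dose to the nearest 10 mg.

CrCl = (140 − 81) × 104 / (72 × 2.17) × 0.85 = 6136.0 / 156.24 × 0.85 ≈ 33.4 mL/min
CrCl ≈ 33 mL/min → bracket 20–59 mL/min.
75% of 2000 mg = 1500 mg

1500 mg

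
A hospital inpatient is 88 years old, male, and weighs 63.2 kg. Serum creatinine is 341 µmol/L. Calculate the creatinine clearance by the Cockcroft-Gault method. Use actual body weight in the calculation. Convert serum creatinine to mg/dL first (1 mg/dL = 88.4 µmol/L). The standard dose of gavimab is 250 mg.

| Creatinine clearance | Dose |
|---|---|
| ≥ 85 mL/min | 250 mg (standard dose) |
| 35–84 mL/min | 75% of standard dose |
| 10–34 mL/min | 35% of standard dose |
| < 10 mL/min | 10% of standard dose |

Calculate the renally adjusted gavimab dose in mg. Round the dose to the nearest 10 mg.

SCr = 341 / 88.4 = 3.857 mg/dL
CrCl = (140 − 88) × 63.2 / (72 × 3.857) = 3286.4 / 277.70 ≈ 11.8 mL/min
CrCl ≈ 12 mL/min → bracket 10–34 mL/min.
35% of 250 mg = 87.5 mg → 90 mg

90 mg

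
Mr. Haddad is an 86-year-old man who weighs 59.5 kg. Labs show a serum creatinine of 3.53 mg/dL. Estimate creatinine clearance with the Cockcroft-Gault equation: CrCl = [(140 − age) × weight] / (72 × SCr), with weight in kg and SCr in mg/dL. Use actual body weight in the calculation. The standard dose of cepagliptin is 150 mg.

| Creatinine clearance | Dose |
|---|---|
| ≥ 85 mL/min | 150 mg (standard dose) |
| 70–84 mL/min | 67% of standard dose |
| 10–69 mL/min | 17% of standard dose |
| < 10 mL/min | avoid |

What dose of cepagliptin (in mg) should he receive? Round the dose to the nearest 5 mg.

25 mg

CrCl = (140 − 86) × 59.5 / (72 × 3.53) = 3213.0 / 254.16 ≈ 12.6 mL/min
CrCl ≈ 13 mL/min → bracket 10–69 mL/min.
17% of 150 mg = 25.5 mg → 25 mg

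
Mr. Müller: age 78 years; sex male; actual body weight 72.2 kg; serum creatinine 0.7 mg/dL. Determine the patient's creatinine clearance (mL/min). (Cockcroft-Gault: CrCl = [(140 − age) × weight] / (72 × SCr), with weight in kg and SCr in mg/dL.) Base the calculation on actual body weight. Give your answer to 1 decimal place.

CrCl = (140 − 78) × 72.2 / (72 × 0.7) = 4476.4 / 50.40 ≈ 88.8 mL/min

88.8 mL/min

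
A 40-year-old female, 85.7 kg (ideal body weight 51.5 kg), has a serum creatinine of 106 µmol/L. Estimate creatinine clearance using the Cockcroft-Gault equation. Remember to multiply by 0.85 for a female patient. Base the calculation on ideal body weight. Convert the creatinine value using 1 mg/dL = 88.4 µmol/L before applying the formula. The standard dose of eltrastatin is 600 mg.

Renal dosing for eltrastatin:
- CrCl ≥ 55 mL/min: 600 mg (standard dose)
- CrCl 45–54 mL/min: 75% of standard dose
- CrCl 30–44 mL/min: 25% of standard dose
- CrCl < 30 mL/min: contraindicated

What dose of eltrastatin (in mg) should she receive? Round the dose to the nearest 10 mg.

SCr = 106 / 88.4 = 1.199 mg/dL
CrCl = (140 − 40) × 51.5 / (72 × 1.199) × 0.85 = 5150.0 / 86.33 × 0.85 ≈ 50.7 mL/min
CrCl ≈ 51 mL/min → bracket 45–54 mL/min.
75% of 600 mg = 450 mg

450 mg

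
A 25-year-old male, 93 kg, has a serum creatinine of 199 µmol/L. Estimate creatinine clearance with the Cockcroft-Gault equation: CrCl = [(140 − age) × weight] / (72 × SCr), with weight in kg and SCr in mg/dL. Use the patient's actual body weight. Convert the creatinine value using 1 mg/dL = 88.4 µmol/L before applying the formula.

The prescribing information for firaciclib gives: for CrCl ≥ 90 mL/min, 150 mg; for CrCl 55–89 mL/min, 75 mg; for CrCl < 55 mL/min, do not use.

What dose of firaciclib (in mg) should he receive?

75 mg

SCr = 199 / 88.4 = 2.251 mg/dL
CrCl = (140 − 25) × 93 / (72 × 2.251) = 10695.0 / 162.07 ≈ 66.0 mL/min
CrCl ≈ 66 mL/min → bracket 55–89 mL/min.
Dose for this bracket: 75 mg.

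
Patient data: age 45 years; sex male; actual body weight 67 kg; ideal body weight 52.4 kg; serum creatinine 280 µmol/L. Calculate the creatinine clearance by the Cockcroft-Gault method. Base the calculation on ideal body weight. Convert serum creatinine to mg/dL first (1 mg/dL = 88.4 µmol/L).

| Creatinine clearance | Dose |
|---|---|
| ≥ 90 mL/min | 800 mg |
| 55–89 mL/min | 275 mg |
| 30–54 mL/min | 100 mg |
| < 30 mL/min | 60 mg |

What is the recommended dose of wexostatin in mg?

60 mg

SCr = 280 / 88.4 = 3.167 mg/dL
CrCl = (140 − 45) × 52.4 / (72 × 3.167) = 4978.0 / 228.02 ≈ 21.8 mL/min
CrCl ≈ 22 mL/min → bracket < 30 mL/min.
Dose for this bracket: 60 mg.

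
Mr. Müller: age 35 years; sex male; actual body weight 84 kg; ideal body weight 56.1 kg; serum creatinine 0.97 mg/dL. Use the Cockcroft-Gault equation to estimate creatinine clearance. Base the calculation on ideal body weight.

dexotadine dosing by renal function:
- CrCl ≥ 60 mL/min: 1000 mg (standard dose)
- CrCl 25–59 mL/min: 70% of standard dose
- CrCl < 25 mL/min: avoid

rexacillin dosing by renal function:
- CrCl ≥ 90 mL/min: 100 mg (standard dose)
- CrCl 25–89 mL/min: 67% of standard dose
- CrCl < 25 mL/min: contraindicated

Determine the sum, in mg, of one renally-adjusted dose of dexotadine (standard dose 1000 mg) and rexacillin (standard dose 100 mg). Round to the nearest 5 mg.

CrCl = (140 − 35) × 56.1 / (72 × 0.97) = 5890.5 / 69.84 ≈ 84.3 mL/min
CrCl ≈ 84 mL/min.
dexotadine: ≥ 60 mL/min → 100% of 1000 mg = 1000 mg.
rexacillin: 25–89 mL/min → 67% of 100 mg = 67 mg.
Total = 1000 + 67 = 1067 mg.

1065 mg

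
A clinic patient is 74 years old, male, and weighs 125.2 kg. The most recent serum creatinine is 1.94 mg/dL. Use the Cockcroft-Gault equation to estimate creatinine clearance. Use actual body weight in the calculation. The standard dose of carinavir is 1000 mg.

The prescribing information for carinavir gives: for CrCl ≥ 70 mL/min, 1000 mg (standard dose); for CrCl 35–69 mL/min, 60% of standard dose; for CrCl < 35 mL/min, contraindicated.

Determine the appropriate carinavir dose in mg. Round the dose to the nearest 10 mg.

CrCl = (140 − 74) × 125.2 / (72 × 1.94) = 8263.2 / 139.68 ≈ 59.2 mL/min
CrCl ≈ 59 mL/min → bracket 35–69 mL/min.
60% of 1000 mg = 600 mg

600 mg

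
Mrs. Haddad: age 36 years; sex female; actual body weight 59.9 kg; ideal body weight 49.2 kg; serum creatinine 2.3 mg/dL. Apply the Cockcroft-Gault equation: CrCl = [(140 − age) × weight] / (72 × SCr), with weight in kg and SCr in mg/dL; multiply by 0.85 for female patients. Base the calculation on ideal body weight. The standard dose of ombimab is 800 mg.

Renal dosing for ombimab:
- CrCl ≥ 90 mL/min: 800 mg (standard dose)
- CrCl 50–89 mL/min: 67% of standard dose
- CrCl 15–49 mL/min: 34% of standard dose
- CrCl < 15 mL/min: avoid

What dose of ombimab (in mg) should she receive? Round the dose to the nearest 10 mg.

270 mg

CrCl = (140 − 36) × 49.2 / (72 × 2.3) × 0.85 = 5116.8 / 165.60 × 0.85 ≈ 26.3 mL/min
CrCl ≈ 26 mL/min → bracket 15–49 mL/min.
34% of 800 mg = 272 mg → 270 mg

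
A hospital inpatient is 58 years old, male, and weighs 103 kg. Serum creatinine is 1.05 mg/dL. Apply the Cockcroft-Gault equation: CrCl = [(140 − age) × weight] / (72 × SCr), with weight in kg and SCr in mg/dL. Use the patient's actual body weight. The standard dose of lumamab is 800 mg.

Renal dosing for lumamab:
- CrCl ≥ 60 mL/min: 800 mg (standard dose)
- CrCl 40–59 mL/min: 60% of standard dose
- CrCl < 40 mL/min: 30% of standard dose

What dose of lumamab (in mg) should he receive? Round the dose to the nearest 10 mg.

800 mg

CrCl = (140 − 58) × 103 / (72 × 1.05) = 8446.0 / 75.60 ≈ 111.7 mL/min
CrCl ≈ 112 mL/min → bracket ≥ 60 mL/min.
100% of 800 mg = 800 mg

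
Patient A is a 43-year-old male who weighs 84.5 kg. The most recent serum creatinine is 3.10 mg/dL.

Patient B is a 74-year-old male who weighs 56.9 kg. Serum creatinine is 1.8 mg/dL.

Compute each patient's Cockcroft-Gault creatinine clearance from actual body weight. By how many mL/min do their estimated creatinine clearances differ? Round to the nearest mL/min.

Patient A: CrCl = (140 − 43) × 84.5 / (72 × 3.1) = 8196.5 / 223.20 ≈ 36.7 mL/min
Patient B: CrCl = (140 − 74) × 56.9 / (72 × 1.8) = 3755.4 / 129.60 ≈ 29.0 mL/min
|36.7 − 29.0| = 7.7 mL/min

8 mL/min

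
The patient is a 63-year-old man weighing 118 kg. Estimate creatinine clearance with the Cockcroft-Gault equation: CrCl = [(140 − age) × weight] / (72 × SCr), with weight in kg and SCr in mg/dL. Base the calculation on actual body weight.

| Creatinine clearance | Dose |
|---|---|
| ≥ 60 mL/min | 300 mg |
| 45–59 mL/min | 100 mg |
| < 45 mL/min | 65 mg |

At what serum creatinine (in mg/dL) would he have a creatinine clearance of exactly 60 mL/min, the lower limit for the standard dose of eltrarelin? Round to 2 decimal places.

Standard dose requires CrCl ≥ 60 mL/min.
Set (140 − 63) × 118 / (72 × SCr) = 60
SCr = (140 − 63) × 118 / (72 × 60) = 2.103 mg/dL

2.10 mg/dL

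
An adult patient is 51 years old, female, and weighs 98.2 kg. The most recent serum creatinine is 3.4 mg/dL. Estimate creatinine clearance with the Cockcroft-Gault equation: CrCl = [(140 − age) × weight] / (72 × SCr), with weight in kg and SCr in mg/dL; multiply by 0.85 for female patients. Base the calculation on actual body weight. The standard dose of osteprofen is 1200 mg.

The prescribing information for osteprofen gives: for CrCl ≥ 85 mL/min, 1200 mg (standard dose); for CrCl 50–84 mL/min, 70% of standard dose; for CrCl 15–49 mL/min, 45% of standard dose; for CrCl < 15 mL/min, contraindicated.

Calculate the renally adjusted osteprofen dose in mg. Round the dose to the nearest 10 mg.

540 mg

CrCl = (140 − 51) × 98.2 / (72 × 3.4) × 0.85 = 8739.8 / 244.80 × 0.85 ≈ 30.3 mL/min
CrCl ≈ 30 mL/min → bracket 15–49 mL/min.
45% of 1200 mg = 540 mg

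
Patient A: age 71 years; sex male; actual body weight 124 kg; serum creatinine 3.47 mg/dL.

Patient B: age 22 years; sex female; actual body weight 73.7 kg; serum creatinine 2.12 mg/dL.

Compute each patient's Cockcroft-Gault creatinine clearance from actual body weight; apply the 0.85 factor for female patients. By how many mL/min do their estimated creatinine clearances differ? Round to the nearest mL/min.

Patient A: CrCl = (140 − 71) × 124 / (72 × 3.47) = 8556.0 / 249.84 ≈ 34.2 mL/min
Patient B: CrCl = (140 − 22) × 73.7 / (72 × 2.12) × 0.85 = 8696.6 / 152.64 × 0.85 ≈ 48.4 mL/min
|34.2 − 48.4| = 14.2 mL/min

14 mL/min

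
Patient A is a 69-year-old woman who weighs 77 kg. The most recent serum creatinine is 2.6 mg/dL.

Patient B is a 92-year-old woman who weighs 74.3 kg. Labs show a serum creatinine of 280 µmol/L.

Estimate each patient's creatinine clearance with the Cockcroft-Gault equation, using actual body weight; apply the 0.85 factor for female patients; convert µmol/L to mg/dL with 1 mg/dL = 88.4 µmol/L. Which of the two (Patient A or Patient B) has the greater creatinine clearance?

Patient A: CrCl = (140 − 69) × 77 / (72 × 2.6) × 0.85 = 5467.0 / 187.20 × 0.85 ≈ 24.8 mL/min
Patient B: SCr = 280 / 88.4 = 3.167 mg/dL
Patient B: CrCl = (140 − 92) × 74.3 / (72 × 3.167) × 0.85 = 3566.4 / 228.02 × 0.85 ≈ 13.3 mL/min
24.8 vs 13.3 mL/min → Patient A is higher.

Patient A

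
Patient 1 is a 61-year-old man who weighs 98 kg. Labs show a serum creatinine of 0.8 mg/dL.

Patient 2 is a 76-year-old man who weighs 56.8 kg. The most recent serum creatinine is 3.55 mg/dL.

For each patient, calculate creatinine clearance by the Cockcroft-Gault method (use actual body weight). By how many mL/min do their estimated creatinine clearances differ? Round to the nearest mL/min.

120 mL/min

Patient 1: CrCl = (140 − 61) × 98 / (72 × 0.8) = 7742.0 / 57.60 ≈ 134.4 mL/min
Patient 2: CrCl = (140 − 76) × 56.8 / (72 × 3.55) = 3635.2 / 255.60 ≈ 14.2 mL/min
|134.4 − 14.2| = 120.2 mL/min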